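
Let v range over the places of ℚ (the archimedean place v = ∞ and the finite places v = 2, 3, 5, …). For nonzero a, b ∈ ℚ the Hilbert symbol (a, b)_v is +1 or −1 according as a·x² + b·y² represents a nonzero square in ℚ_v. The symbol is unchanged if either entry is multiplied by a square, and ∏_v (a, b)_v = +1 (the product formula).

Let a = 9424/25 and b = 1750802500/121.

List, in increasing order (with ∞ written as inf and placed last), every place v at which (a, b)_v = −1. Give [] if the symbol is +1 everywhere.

[19, 41]

Mod squares: a ≡ 589, b ≡ 700321. Check v ∈ {∞, 2, 5, 11, 19, 29, 31, 41}.
v=5: a=5^-2·(≡4), b=5^4·(≡4) mod 5; (4|5)=+1, (4|5)=+1; (−1)^{-2·4·2}·(+1)^4·(+1)^-2 = +1.
v=31: a=31^1·(≡1), b=31^1·(≡12) mod 31; (1|31)=+1, (12|31)=-1; (−1)^{1·1·15}·(+1)^1·(-1)^1 = +1.
v=29: a=29^0·(≡22), b=29^1·(≡2) mod 29; (22|29)=+1, (2|29)=-1; (−1)^{0·1·14}·(+1)^1·(-1)^0 = +1.
v=11: a=11^0·(≡10), b=11^-2·(≡7) mod 11; (10|11)=-1, (7|11)=-1; (−1)^{0·-2·5}·(-1)^-2·(-1)^0 = +1.
v=∞: 589 > 0 and 700321 > 0  ⇒  (a,b)_∞ = +1.
v=19: a=19^1·(≡13), b=19^1·(≡12) mod 19; (13|19)=-1, (12|19)=-1; (−1)^{1·1·9}·(-1)^1·(-1)^1 = -1.
v=41: a=41^0·(≡26), b=41^1·(≡33) mod 41; (26|41)=-1, (33|41)=+1; (−1)^{0·1·20}·(-1)^1·(+1)^0 = -1.
v=2: v_2(a)=4, v_2(b)=2; units ≡ 5, 1 (mod 8); ε·ε+αω+βω = 0·0+4·0+2·1 ≡ 0  ⇒  (a,b)_2 = +1.
|Ram(589, 700321)| = 2, even; anisotropic at {19, 41}.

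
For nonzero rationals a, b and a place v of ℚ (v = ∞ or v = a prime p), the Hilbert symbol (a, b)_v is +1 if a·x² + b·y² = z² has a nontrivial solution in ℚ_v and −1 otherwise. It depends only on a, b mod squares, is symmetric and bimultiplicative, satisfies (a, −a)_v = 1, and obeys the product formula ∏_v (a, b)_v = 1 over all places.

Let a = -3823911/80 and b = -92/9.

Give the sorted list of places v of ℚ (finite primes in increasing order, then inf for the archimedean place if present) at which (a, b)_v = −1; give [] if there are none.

[5, inf]

Mod squares: a ≡ -43355, b ≡ -23. Check v ∈ {∞, 2, 3, 5, 7, 13, 23, 29}.
v=2: v_2(a)=-4, v_2(b)=2; units ≡ 5, 1 (mod 8); ε·ε+αω+βω = 0·0+-4·0+2·1 ≡ 0  ⇒  (a,b)_2 = +1.
v=13: a=13^1·(≡2), b=13^0·(≡10) mod 13; (2|13)=-1, (10|13)=+1; (−1)^{1·0·6}·(-1)^0·(+1)^1 = +1.
v=29: a=29^1·(≡16), b=29^0·(≡22) mod 29; (16|29)=+1, (22|29)=+1; (−1)^{1·0·14}·(+1)^0·(+1)^1 = +1.
v=3: a=3^2·(≡1), b=3^-2·(≡1) mod 3; (1|3)=+1, (1|3)=+1; (−1)^{2·-2·1}·(+1)^-2·(+1)^2 = +1.
v=5: a=5^-1·(≡4), b=5^0·(≡2) mod 5; (4|5)=+1, (2|5)=-1; (−1)^{-1·0·2}·(+1)^0·(-1)^-1 = -1.
v=23: a=23^1·(≡3), b=23^1·(≡20) mod 23; (3|23)=+1, (20|23)=-1; (−1)^{1·1·11}·(+1)^1·(-1)^1 = +1.
v=7: a=7^2·(≡6), b=7^0·(≡3) mod 7; (6|7)=-1, (3|7)=-1; (−1)^{2·0·3}·(-1)^0·(-1)^2 = +1.
v=∞: -43355 < 0 and -23 < 0  ⇒  (a,b)_∞ = -1.
|Ram(-43355, -23)| = 2, even; anisotropic at {5, ∞}.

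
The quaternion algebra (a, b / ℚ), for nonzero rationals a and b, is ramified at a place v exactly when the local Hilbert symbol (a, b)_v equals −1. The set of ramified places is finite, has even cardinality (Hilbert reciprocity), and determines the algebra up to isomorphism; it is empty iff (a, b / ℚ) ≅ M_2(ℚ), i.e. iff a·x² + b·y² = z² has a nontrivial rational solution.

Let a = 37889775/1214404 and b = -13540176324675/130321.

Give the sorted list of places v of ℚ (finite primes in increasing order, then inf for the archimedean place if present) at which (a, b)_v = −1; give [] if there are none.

[7, 17]

(a, b) ≡ (231, -1547) mod (ℚ^×)²; places V = {2, 3, 5, 7, 11, 13, 17, 19, 29, ∞}.
(a,b)_13: α=0, u≡3; β=1, v≡5 (mod 13); (3|13)=+1, (5|13)=-1; sign (−1)^0·+1^1·-1^0 = +1.
(a,b)_∞: sgn(231)=+, sgn(-1547)=−, so +1.
(a,b)_7: α=1, u≡6; β=3, v≡6 (mod 7); (6|7)=-1, (6|7)=-1; sign (−1)^1·-1^3·-1^1 = -1.
(a,b)_17: α=0, u≡10; β=1, v≡11 (mod 17); (10|17)=-1, (11|17)=-1; sign (−1)^0·-1^1·-1^0 = -1.
(a,b)_19: α=-2, u≡13; β=-4, v≡11 (mod 19); (13|19)=-1, (11|19)=+1; sign (−1)^0·-1^-4·+1^-2 = +1.
(a,b)_5: α=2, u≡4; β=2, v≡3 (mod 5); (4|5)=+1, (3|5)=-1; sign (−1)^0·+1^2·-1^2 = +1.
(a,b)_11: α=1, u≡10; β=2, v≡4 (mod 11); (10|11)=-1, (4|11)=+1; sign (−1)^0·-1^2·+1^1 = +1.
(a,b)_3: α=9, u≡2; β=10, v≡1 (mod 3); (2|3)=-1, (1|3)=+1; sign (−1)^0·-1^10·+1^9 = +1.
(a,b)_29: α=-2, u≡5; β=0, v≡2 (mod 29); (5|29)=+1, (2|29)=-1; sign (−1)^0·+1^0·-1^-2 = +1.
(a,b)_2: α=-2, β=0; u≡7, v≡5 (mod 8); ε(u)ε(v)=1·0, αω(v)=-2·1, βω(u)=0·0; sum ≡ 0  ⇒  +1.
|Ram(231, -1547)| = 2, even; anisotropic at {7, 17}.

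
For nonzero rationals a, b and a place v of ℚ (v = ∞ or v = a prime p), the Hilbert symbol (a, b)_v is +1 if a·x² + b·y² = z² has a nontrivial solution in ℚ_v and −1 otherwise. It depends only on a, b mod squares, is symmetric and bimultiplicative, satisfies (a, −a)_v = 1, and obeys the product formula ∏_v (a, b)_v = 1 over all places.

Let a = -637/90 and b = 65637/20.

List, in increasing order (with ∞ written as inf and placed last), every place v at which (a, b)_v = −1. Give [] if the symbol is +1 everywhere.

(a, b) ≡ (-130, 36465) mod (ℚ^×)²; places V = {2, 3, 5, 7, 11, 13, 17, ∞}.
(a,b)_13: α=1, u≡10; β=1, v≡10 (mod 13); (10|13)=+1, (10|13)=+1; sign (−1)^0·+1^1·+1^1 = +1.
(a,b)_11: α=0, u≡6; β=1, v≡3 (mod 11); (6|11)=-1, (3|11)=+1; sign (−1)^0·-1^1·+1^0 = -1.
(a,b)_2: α=-1, β=-2; u≡7, v≡1 (mod 8); ε(u)ε(v)=1·0, αω(v)=-1·0, βω(u)=-2·0; sum ≡ 0  ⇒  +1.
(a,b)_17: α=0, u≡12; β=1, v≡12 (mod 17); (12|17)=-1, (12|17)=-1; sign (−1)^0·-1^1·-1^0 = -1.
(a,b)_∞: sgn(-130)=−, sgn(36465)=+, so +1.
(a,b)_7: α=2, u≡6; β=0, v≡2 (mod 7); (6|7)=-1, (2|7)=+1; sign (−1)^0·-1^0·+1^2 = +1.
(a,b)_3: α=-2, u≡2; β=3, v≡2 (mod 3); (2|3)=-1, (2|3)=-1; sign (−1)^0·-1^3·-1^-2 = -1.
(a,b)_5: α=-1, u≡1; β=-1, v≡3 (mod 5); (1|5)=+1, (3|5)=-1; sign (−1)^0·+1^-1·-1^-1 = -1.
(-130, 36465 / ℚ) ramifies at {3, 5, 11, 17}: a division algebra.

[3, 5, 11, 17]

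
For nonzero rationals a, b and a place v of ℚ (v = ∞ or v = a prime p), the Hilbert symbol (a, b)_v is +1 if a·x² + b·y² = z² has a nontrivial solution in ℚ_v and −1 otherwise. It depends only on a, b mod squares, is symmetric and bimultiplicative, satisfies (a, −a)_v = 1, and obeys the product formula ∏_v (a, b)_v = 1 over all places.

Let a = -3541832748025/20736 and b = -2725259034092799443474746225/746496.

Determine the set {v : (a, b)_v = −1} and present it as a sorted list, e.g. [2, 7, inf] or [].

Mod squares: a ≡ -6928129, b ≡ -657169. Check v ∈ {∞, 2, 3, 5, 11, 13, 17, 23, 29, 31, 43, 47}.
v=31: a=31^0·(≡22), b=31^1·(≡2) mod 31; (22|31)=-1, (2|31)=+1; (−1)^{0·1·15}·(-1)^1·(+1)^0 = -1.
v=3: a=3^-4·(≡2), b=3^-6·(≡2) mod 3; (2|3)=-1, (2|3)=-1; (−1)^{-4·-6·1}·(-1)^-6·(-1)^-4 = +1.
v=∞: -6928129 < 0 and -657169 < 0  ⇒  (a,b)_∞ = -1.
v=29: a=29^1·(≡13), b=29^3·(≡12) mod 29; (13|29)=+1, (12|29)=-1; (−1)^{1·3·14}·(+1)^3·(-1)^1 = -1.
v=13: a=13^3·(≡5), b=13^6·(≡7) mod 13; (5|13)=-1, (7|13)=-1; (−1)^{3·6·6}·(-1)^6·(-1)^3 = -1.
v=5: a=5^2·(≡4), b=5^2·(≡1) mod 5; (4|5)=+1, (1|5)=+1; (−1)^{2·2·2}·(+1)^2·(+1)^2 = +1.
v=2: v_2(a)=-8, v_2(b)=-10; units ≡ 7, 7 (mod 8); ε·ε+αω+βω = 1·1+-8·0+-10·0 ≡ 1  ⇒  (a,b)_2 = -1.
v=11: a=11^2·(≡1), b=11^2·(≡9) mod 11; (1|11)=+1, (9|11)=+1; (−1)^{2·2·5}·(+1)^2·(+1)^2 = +1.
v=17: a=17^1·(≡16), b=17^3·(≡2) mod 17; (16|17)=+1, (2|17)=+1; (−1)^{1·3·8}·(+1)^3·(+1)^1 = +1.
v=43: a=43^0·(≡11), b=43^1·(≡17) mod 43; (11|43)=+1, (17|43)=+1; (−1)^{0·1·21}·(+1)^1·(+1)^0 = +1.
v=47: a=47^1·(≡37), b=47^2·(≡36) mod 47; (37|47)=+1, (36|47)=+1; (−1)^{1·2·23}·(+1)^2·(+1)^1 = +1.
v=23: a=23^1·(≡6), b=23^2·(≡7) mod 23; (6|23)=+1, (7|23)=-1; (−1)^{1·2·11}·(+1)^2·(-1)^1 = -1.
(-6928129, -657169 / ℚ) ramifies at {2, 13, 23, 29, 31, ∞}: a division algebra.

[2, 13, 23, 29, 31, inf]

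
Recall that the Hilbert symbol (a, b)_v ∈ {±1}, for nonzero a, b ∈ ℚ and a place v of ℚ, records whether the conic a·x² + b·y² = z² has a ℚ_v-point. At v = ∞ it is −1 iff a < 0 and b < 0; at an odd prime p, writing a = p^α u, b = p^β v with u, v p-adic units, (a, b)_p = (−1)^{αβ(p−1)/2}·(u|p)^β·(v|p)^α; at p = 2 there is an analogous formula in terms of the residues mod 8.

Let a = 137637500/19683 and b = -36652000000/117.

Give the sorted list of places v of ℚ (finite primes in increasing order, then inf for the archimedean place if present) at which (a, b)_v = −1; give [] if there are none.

[3, 7, 13, 17]

(a, b) ≡ (1365, -2431) mod (ℚ^×)²; places V = {2, 3, 5, 7, 11, 13, 17, ∞}.
(a,b)_3: α=-9, u≡2; β=-2, v≡2 (mod 3); (2|3)=-1, (2|3)=-1; sign (−1)^0·-1^-2·-1^-9 = -1.
(a,b)_∞: sgn(1365)=+, sgn(-2431)=−, so +1.
(a,b)_11: α=2, u≡3; β=1, v≡8 (mod 11); (3|11)=+1, (8|11)=-1; sign (−1)^0·+1^1·-1^2 = +1.
(a,b)_17: α=0, u≡14; β=1, v≡12 (mod 17); (14|17)=-1, (12|17)=-1; sign (−1)^0·-1^1·-1^0 = -1.
(a,b)_7: α=1, u≡3; β=2, v≡3 (mod 7); (3|7)=-1, (3|7)=-1; sign (−1)^0·-1^2·-1^1 = -1.
(a,b)_13: α=1, u≡1; β=-1, v≡11 (mod 13); (1|13)=+1, (11|13)=-1; sign (−1)^0·+1^-1·-1^1 = -1.
(a,b)_5: α=5, u≡3; β=6, v≡1 (mod 5); (3|5)=-1, (1|5)=+1; sign (−1)^0·-1^6·+1^5 = +1.
(a,b)_2: α=2, β=8; u≡5, v≡1 (mod 8); ε(u)ε(v)=0·0, αω(v)=2·0, βω(u)=8·1; sum ≡ 0  ⇒  +1.
Ram(1365, -2431) = {3, 7, 13, 17}; no ℚ_3-point on the conic.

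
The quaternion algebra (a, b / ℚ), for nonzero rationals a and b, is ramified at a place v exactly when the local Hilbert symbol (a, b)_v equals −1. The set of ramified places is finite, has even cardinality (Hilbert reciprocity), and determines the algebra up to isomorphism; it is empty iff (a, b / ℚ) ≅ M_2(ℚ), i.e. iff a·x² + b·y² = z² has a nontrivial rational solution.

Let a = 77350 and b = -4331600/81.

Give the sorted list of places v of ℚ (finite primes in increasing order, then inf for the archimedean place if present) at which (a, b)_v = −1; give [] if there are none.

[7, 17]

Mod squares: a ≡ 3094, b ≡ -221. Check v ∈ {∞, 2, 3, 5, 7, 13, 17}.
v=17: a=17^1·(≡11), b=17^1·(≡1) mod 17; (11|17)=-1, (1|17)=+1; (−1)^{1·1·8}·(-1)^1·(+1)^1 = -1.
v=3: a=3^0·(≡1), b=3^-4·(≡1) mod 3; (1|3)=+1, (1|3)=+1; (−1)^{0·-4·1}·(+1)^-4·(+1)^0 = +1.
v=5: a=5^2·(≡4), b=5^2·(≡1) mod 5; (4|5)=+1, (1|5)=+1; (−1)^{2·2·2}·(+1)^2·(+1)^2 = +1.
v=2: v_2(a)=1, v_2(b)=4; units ≡ 3, 3 (mod 8); ε·ε+αω+βω = 1·1+1·1+4·1 ≡ 0  ⇒  (a,b)_2 = +1.
v=∞: 3094 > 0 and -221 < 0  ⇒  (a,b)_∞ = +1.
v=7: a=7^1·(≡4), b=7^2·(≡6) mod 7; (4|7)=+1, (6|7)=-1; (−1)^{1·2·3}·(+1)^2·(-1)^1 = -1.
v=13: a=13^1·(≡9), b=13^1·(≡1) mod 13; (9|13)=+1, (1|13)=+1; (−1)^{1·1·6}·(+1)^1·(+1)^1 = +1.
(3094, -221 / ℚ) ramifies at {7, 17}: a division algebra.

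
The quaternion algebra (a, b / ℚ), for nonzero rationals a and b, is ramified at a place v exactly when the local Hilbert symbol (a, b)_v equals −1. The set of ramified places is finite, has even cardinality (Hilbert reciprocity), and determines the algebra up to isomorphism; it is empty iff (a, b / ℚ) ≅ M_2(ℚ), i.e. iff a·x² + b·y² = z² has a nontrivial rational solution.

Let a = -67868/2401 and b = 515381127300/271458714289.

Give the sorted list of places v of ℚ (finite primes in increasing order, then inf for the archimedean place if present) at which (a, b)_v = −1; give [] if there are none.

Mod squares: a ≡ -47, b ≡ 897. Check v ∈ {∞, 2, 3, 5, 7, 13, 17, 19, 23, 31, 47}.
v=13: a=13^0·(≡2), b=13^1·(≡9) mod 13; (2|13)=-1, (9|13)=+1; (−1)^{0·1·6}·(-1)^1·(+1)^0 = -1.
v=19: a=19^2·(≡3), b=19^0·(≡9) mod 19; (3|19)=-1, (9|19)=+1; (−1)^{2·0·9}·(-1)^0·(+1)^2 = +1.
v=5: a=5^0·(≡2), b=5^2·(≡3) mod 5; (2|5)=-1, (3|5)=-1; (−1)^{0·2·2}·(-1)^2·(-1)^0 = +1.
v=31: a=31^0·(≡6), b=31^-2·(≡6) mod 31; (6|31)=-1, (6|31)=-1; (−1)^{0·-2·15}·(-1)^-2·(-1)^0 = +1.
v=∞: -47 < 0 and 897 > 0  ⇒  (a,b)_∞ = +1.
v=3: a=3^0·(≡1), b=3^3·(≡2) mod 3; (1|3)=+1, (2|3)=-1; (−1)^{0·3·1}·(+1)^3·(-1)^0 = +1.
v=23: a=23^0·(≡21), b=23^1·(≡18) mod 23; (21|23)=-1, (18|23)=+1; (−1)^{0·1·11}·(-1)^1·(+1)^0 = -1.
v=47: a=47^1·(≡15), b=47^2·(≡14) mod 47; (15|47)=-1, (14|47)=+1; (−1)^{1·2·23}·(-1)^2·(+1)^1 = +1.
v=7: a=7^-4·(≡4), b=7^-10·(≡2) mod 7; (4|7)=+1, (2|7)=+1; (−1)^{-4·-10·3}·(+1)^-10·(+1)^-4 = +1.
v=2: v_2(a)=2, v_2(b)=2; units ≡ 1, 1 (mod 8); ε·ε+αω+βω = 0·0+2·0+2·0 ≡ 0  ⇒  (a,b)_2 = +1.
v=17: a=17^0·(≡16), b=17^2·(≡13) mod 17; (16|17)=+1, (13|17)=+1; (−1)^{0·2·8}·(+1)^2·(+1)^0 = +1.
Ram(-47, 897) = {13, 23}; no ℚ_13-point on the conic.

[13, 23]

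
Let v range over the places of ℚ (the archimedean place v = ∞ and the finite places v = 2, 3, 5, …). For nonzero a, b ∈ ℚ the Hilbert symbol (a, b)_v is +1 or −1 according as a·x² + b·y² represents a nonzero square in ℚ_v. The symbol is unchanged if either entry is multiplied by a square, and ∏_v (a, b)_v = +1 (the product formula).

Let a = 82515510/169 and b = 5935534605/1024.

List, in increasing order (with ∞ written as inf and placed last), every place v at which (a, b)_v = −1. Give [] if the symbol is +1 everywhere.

[2, 5, 7, 11]

Mod squares: a ≡ 2310, b ≡ 5005. Check v ∈ {∞, 2, 3, 5, 7, 11, 13}.
v=5: a=5^1·(≡3), b=5^1·(≡4) mod 5; (3|5)=-1, (4|5)=+1; (−1)^{1·1·2}·(-1)^1·(+1)^1 = -1.
v=2: v_2(a)=1, v_2(b)=-10; units ≡ 3, 5 (mod 8); ε·ε+αω+βω = 1·0+1·1+-10·1 ≡ 1  ⇒  (a,b)_2 = -1.
v=3: a=3^7·(≡2), b=3^4·(≡1) mod 3; (2|3)=-1, (1|3)=+1; (−1)^{7·4·1}·(-1)^4·(+1)^7 = +1.
v=7: a=7^3·(≡1), b=7^1·(≡1) mod 7; (1|7)=+1, (1|7)=+1; (−1)^{3·1·3}·(+1)^1·(+1)^3 = -1.
v=∞: 2310 > 0 and 5005 > 0  ⇒  (a,b)_∞ = +1.
v=13: a=13^-2·(≡12), b=13^1·(≡2) mod 13; (12|13)=+1, (2|13)=-1; (−1)^{-2·1·6}·(+1)^1·(-1)^-2 = +1.
v=11: a=11^1·(≡1), b=11^5·(≡5) mod 11; (1|11)=+1, (5|11)=+1; (−1)^{1·5·5}·(+1)^5·(+1)^1 = -1.
|Ram(2310, 5005)| = 4, even; anisotropic at {2, 5, 7, 11}.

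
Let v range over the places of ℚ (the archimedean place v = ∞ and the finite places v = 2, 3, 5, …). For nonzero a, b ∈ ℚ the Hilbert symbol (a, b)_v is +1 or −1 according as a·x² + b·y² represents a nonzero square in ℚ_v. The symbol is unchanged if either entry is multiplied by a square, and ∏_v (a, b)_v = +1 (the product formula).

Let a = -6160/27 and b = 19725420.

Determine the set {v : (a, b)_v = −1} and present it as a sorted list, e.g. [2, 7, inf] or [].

[11, 13]

Mod squares: a ≡ -1155, b ≡ 40755. Check v ∈ {∞, 2, 3, 5, 7, 11, 13, 19}.
v=3: a=3^-3·(≡2), b=3^1·(≡1) mod 3; (2|3)=-1, (1|3)=+1; (−1)^{-3·1·1}·(-1)^1·(+1)^-3 = +1.
v=11: a=11^1·(≡9), b=11^3·(≡3) mod 11; (9|11)=+1, (3|11)=+1; (−1)^{1·3·5}·(+1)^3·(+1)^1 = -1.
v=7: a=7^1·(≡5), b=7^0·(≡1) mod 7; (5|7)=-1, (1|7)=+1; (−1)^{1·0·3}·(-1)^0·(+1)^1 = +1.
v=2: v_2(a)=4, v_2(b)=2; units ≡ 5, 3 (mod 8); ε·ε+αω+βω = 0·1+4·1+2·1 ≡ 0  ⇒  (a,b)_2 = +1.
v=∞: -1155 < 0 and 40755 > 0  ⇒  (a,b)_∞ = +1.
v=5: a=5^1·(≡4), b=5^1·(≡4) mod 5; (4|5)=+1, (4|5)=+1; (−1)^{1·1·2}·(+1)^1·(+1)^1 = +1.
v=13: a=13^0·(≡2), b=13^1·(≡6) mod 13; (2|13)=-1, (6|13)=-1; (−1)^{0·1·6}·(-1)^1·(-1)^0 = -1.
v=19: a=19^0·(≡9), b=19^1·(≡1) mod 19; (9|19)=+1, (1|19)=+1; (−1)^{0·1·9}·(+1)^1·(+1)^0 = +1.
Ram(-1155, 40755) = {11, 13}; no ℚ_11-point on the conic.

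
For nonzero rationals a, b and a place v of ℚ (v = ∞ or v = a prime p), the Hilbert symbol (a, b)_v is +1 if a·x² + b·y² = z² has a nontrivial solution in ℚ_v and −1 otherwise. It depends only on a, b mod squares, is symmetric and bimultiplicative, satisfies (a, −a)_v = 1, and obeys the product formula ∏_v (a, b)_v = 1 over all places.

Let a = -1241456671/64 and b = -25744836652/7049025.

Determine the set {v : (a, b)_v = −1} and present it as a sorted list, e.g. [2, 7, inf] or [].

[13, 17, 41, inf]

(a, b) ≡ (-2346799, -14467) mod (ℚ^×)²; places V = {2, 3, 5, 7, 13, 17, 23, 29, 37, 41, 59, ∞}.
(a,b)_7: α=1, u≡4; β=0, v≡1 (mod 7); (4|7)=+1, (1|7)=+1; sign (−1)^0·+1^0·+1^1 = +1.
(a,b)_∞: sgn(-2346799)=−, sgn(-14467)=−, so -1.
(a,b)_13: α=1, u≡6; β=0, v≡7 (mod 13); (6|13)=-1, (7|13)=-1; sign (−1)^0·-1^0·-1^1 = -1.
(a,b)_41: α=1, u≡13; β=0, v≡11 (mod 41); (13|41)=-1, (11|41)=-1; sign (−1)^0·-1^0·-1^1 = -1.
(a,b)_3: α=0, u≡2; β=-4, v≡2 (mod 3); (2|3)=-1, (2|3)=-1; sign (−1)^0·-1^-4·-1^0 = +1.
(a,b)_5: α=0, u≡1; β=-2, v≡3 (mod 5); (1|5)=+1, (3|5)=-1; sign (−1)^0·+1^-2·-1^0 = +1.
(a,b)_23: α=2, u≡8; β=3, v≡17 (mod 23); (8|23)=+1, (17|23)=-1; sign (−1)^0·+1^3·-1^2 = +1.
(a,b)_59: α=0, u≡6; β=-2, v≡23 (mod 59); (6|59)=-1, (23|59)=-1; sign (−1)^0·-1^-2·-1^0 = +1.
(a,b)_37: α=1, u≡21; β=1, v≡25 (mod 37); (21|37)=+1, (25|37)=+1; sign (−1)^0·+1^1·+1^1 = +1.
(a,b)_2: α=-6, β=2; u≡1, v≡5 (mod 8); ε(u)ε(v)=0·0, αω(v)=-6·1, βω(u)=2·0; sum ≡ 0  ⇒  +1.
(a,b)_17: α=1, u≡12; β=1, v≡8 (mod 17); (12|17)=-1, (8|17)=+1; sign (−1)^0·-1^1·+1^1 = -1.
(a,b)_29: α=0, u≡11; β=2, v≡24 (mod 29); (11|29)=-1, (24|29)=+1; sign (−1)^0·-1^2·+1^0 = +1.
Ram(-2346799, -14467) = {13, 17, 41, ∞}; no ℚ_13-point on the conic.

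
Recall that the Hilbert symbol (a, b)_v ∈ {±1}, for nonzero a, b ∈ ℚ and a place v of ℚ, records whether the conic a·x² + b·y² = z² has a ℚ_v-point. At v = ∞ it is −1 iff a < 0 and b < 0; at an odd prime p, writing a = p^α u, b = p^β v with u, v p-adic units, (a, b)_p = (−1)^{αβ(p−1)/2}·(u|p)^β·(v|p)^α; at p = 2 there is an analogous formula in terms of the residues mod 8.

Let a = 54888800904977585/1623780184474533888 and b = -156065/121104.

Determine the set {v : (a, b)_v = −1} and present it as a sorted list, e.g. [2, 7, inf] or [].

[5, 17]

(a, b) ≡ (1105, -65) mod (ℚ^×)²; places V = {2, 3, 5, 7, 11, 13, 17, 19, 29, ∞}.
(a,b)_2: α=-14, β=-4; u≡1, v≡7 (mod 8); ε(u)ε(v)=0·1, αω(v)=-14·0, βω(u)=-4·0; sum ≡ 0  ⇒  +1.
(a,b)_3: α=-4, u≡1; β=-2, v≡1 (mod 3); (1|3)=+1, (1|3)=+1; sign (−1)^0·+1^-2·+1^-4 = +1.
(a,b)_13: α=3, u≡5; β=1, v≡8 (mod 13); (5|13)=-1, (8|13)=-1; sign (−1)^0·-1^1·-1^3 = +1.
(a,b)_19: α=2, u≡18; β=0, v≡9 (mod 19); (18|19)=-1, (9|19)=+1; sign (−1)^0·-1^0·+1^2 = +1.
(a,b)_11: α=-2, u≡1; β=0, v≡5 (mod 11); (1|11)=+1, (5|11)=+1; sign (−1)^0·+1^0·+1^-2 = +1.
(a,b)_7: α=12, u≡3; β=4, v≡3 (mod 7); (3|7)=-1, (3|7)=-1; sign (−1)^0·-1^4·-1^12 = +1.
(a,b)_∞: sgn(1105)=+, sgn(-65)=−, so +1.
(a,b)_29: α=-6, u≡17; β=-2, v≡16 (mod 29); (17|29)=-1, (16|29)=+1; sign (−1)^0·-1^-2·+1^-6 = +1.
(a,b)_5: α=1, u≡4; β=1, v≡3 (mod 5); (4|5)=+1, (3|5)=-1; sign (−1)^0·+1^1·-1^1 = -1.
(a,b)_17: α=-1, u≡12; β=0, v≡14 (mod 17); (12|17)=-1, (14|17)=-1; sign (−1)^0·-1^0·-1^-1 = -1.
|Ram(1105, -65)| = 2, even; anisotropic at {5, 17}.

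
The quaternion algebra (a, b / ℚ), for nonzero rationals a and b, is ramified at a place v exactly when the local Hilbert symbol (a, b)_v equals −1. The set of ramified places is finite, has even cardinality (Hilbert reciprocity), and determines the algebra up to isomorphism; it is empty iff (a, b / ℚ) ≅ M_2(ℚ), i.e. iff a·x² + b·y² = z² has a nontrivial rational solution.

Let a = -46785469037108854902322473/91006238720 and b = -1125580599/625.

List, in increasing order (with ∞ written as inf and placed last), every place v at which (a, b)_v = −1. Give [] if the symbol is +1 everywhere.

Mod squares: a ≡ -863765, b ≡ -559. Check v ∈ {∞, 2, 3, 5, 7, 11, 13, 17, 19, 23, 29, 31, 37, 43, 47}.
v=43: a=43^2·(≡42), b=43^3·(≡22) mod 43; (42|43)=-1, (22|43)=-1; (−1)^{2·3·21}·(-1)^3·(-1)^2 = -1.
v=11: a=11^2·(≡8), b=11^2·(≡2) mod 11; (8|11)=-1, (2|11)=-1; (−1)^{2·2·5}·(-1)^2·(-1)^2 = +1.
v=5: a=5^-1·(≡3), b=5^-4·(≡1) mod 5; (3|5)=-1, (1|5)=+1; (−1)^{-1·-4·2}·(-1)^-4·(+1)^-1 = +1.
v=13: a=13^2·(≡7), b=13^1·(≡10) mod 13; (7|13)=-1, (10|13)=+1; (−1)^{2·1·6}·(-1)^1·(+1)^2 = -1.
v=3: a=3^8·(≡1), b=3^2·(≡2) mod 3; (1|3)=+1, (2|3)=-1; (−1)^{8·2·1}·(+1)^2·(-1)^8 = +1.
v=23: a=23^1·(≡2), b=23^0·(≡12) mod 23; (2|23)=+1, (12|23)=+1; (−1)^{1·0·11}·(+1)^0·(+1)^1 = +1.
v=37: a=37^3·(≡31), b=37^0·(≡21) mod 37; (31|37)=-1, (21|37)=+1; (−1)^{3·0·18}·(-1)^0·(+1)^3 = +1.
v=29: a=29^1·(≡11), b=29^0·(≡27) mod 29; (11|29)=-1, (27|29)=-1; (−1)^{1·0·14}·(-1)^0·(-1)^1 = -1.
v=47: a=47^2·(≡28), b=47^0·(≡39) mod 47; (28|47)=+1, (39|47)=-1; (−1)^{2·0·23}·(+1)^0·(-1)^2 = +1.
v=19: a=19^2·(≡8), b=19^0·(≡11) mod 19; (8|19)=-1, (11|19)=+1; (−1)^{2·0·9}·(-1)^0·(+1)^2 = +1.
v=∞: -863765 < 0 and -559 < 0  ⇒  (a,b)_∞ = -1.
v=17: a=17^-2·(≡3), b=17^0·(≡2) mod 17; (3|17)=-1, (2|17)=+1; (−1)^{-2·0·8}·(-1)^0·(+1)^-2 = +1.
v=7: a=7^1·(≡1), b=7^0·(≡2) mod 7; (1|7)=+1, (2|7)=+1; (−1)^{1·0·3}·(+1)^0·(+1)^1 = +1.
v=31: a=31^-2·(≡5), b=31^0·(≡15) mod 31; (5|31)=+1, (15|31)=-1; (−1)^{-2·0·15}·(+1)^0·(-1)^-2 = +1.
v=2: v_2(a)=-16, v_2(b)=0; units ≡ 3, 1 (mod 8); ε·ε+αω+βω = 1·0+-16·0+0·1 ≡ 0  ⇒  (a,b)_2 = +1.
(-863765, -559 / ℚ) ramifies at {13, 29, 43, ∞}: a division algebra.

[13, 29, 43, inf]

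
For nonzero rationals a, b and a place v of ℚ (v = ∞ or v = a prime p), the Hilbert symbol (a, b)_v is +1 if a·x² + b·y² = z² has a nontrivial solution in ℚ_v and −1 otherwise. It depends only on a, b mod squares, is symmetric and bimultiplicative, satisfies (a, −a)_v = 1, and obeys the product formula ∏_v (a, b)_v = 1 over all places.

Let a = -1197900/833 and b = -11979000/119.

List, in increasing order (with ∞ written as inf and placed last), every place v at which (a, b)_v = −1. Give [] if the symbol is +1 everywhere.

(a, b) ≡ (-187, -13090) mod (ℚ^×)²; places V = {2, 3, 5, 7, 11, 17, ∞}.
(a,b)_11: α=3, u≡3; β=3, v≡1 (mod 11); (3|11)=+1, (1|11)=+1; sign (−1)^1·+1^3·+1^3 = -1.
(a,b)_7: α=-2, u≡1; β=-1, v≡3 (mod 7); (1|7)=+1, (3|7)=-1; sign (−1)^0·+1^-1·-1^-2 = +1.
(a,b)_3: α=2, u≡2; β=2, v≡2 (mod 3); (2|3)=-1, (2|3)=-1; sign (−1)^0·-1^2·-1^2 = +1.
(a,b)_2: α=2, β=3; u≡5, v≡7 (mod 8); ε(u)ε(v)=0·1, αω(v)=2·0, βω(u)=3·1; sum ≡ 1  ⇒  -1.
(a,b)_5: α=2, u≡3; β=3, v≡2 (mod 5); (3|5)=-1, (2|5)=-1; sign (−1)^0·-1^3·-1^2 = -1.
(a,b)_17: α=-1, u≡6; β=-1, v≡12 (mod 17); (6|17)=-1, (12|17)=-1; sign (−1)^0·-1^-1·-1^-1 = +1.
(a,b)_∞: sgn(-187)=−, sgn(-13090)=−, so -1.
|Ram(-187, -13090)| = 4, even; anisotropic at {2, 5, 11, ∞}.

[2, 5, 11, inf]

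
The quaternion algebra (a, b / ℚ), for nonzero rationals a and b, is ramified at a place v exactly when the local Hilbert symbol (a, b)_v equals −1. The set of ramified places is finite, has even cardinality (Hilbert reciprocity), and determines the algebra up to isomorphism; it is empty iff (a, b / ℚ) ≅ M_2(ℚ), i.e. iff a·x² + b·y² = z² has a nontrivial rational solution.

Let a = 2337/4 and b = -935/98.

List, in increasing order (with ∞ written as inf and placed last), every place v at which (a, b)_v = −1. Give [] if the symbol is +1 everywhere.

(a, b) ≡ (2337, -1870) mod (ℚ^×)²; places V = {2, 3, 5, 7, 11, 17, 19, 41, ∞}.
(a,b)_2: α=-2, β=-1; u≡1, v≡1 (mod 8); ε(u)ε(v)=0·0, αω(v)=-2·0, βω(u)=-1·0; sum ≡ 0  ⇒  +1.
(a,b)_41: α=1, u≡4; β=0, v≡21 (mod 41); (4|41)=+1, (21|41)=+1; sign (−1)^0·+1^0·+1^1 = +1.
(a,b)_19: α=1, u≡7; β=0, v≡5 (mod 19); (7|19)=+1, (5|19)=+1; sign (−1)^0·+1^0·+1^1 = +1.
(a,b)_7: α=0, u≡5; β=-2, v≡5 (mod 7); (5|7)=-1, (5|7)=-1; sign (−1)^0·-1^-2·-1^0 = +1.
(a,b)_5: α=0, u≡3; β=1, v≡1 (mod 5); (3|5)=-1, (1|5)=+1; sign (−1)^0·-1^1·+1^0 = -1.
(a,b)_3: α=1, u≡2; β=0, v≡2 (mod 3); (2|3)=-1, (2|3)=-1; sign (−1)^0·-1^0·-1^1 = -1.
(a,b)_∞: sgn(2337)=+, sgn(-1870)=−, so +1.
(a,b)_11: α=0, u≡4; β=1, v≡8 (mod 11); (4|11)=+1, (8|11)=-1; sign (−1)^0·+1^1·-1^0 = +1.
(a,b)_17: α=0, u≡2; β=1, v≡1 (mod 17); (2|17)=+1, (1|17)=+1; sign (−1)^0·+1^1·+1^0 = +1.
(2337, -1870 / ℚ) ramifies at {3, 5}: a division algebra.

[3, 5]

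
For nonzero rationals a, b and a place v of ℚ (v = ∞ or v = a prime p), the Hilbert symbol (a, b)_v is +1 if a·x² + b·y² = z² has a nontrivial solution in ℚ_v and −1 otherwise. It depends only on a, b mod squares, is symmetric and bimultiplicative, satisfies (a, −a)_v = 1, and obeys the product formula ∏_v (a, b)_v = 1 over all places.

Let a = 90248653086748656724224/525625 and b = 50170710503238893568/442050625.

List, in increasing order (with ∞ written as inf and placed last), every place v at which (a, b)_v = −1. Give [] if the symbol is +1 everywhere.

[3, 11, 13, 17]

Mod squares: a ≡ 4641, b ≡ 4862. Check v ∈ {∞, 2, 3, 5, 7, 11, 13, 17, 19, 29}.
v=11: a=11^2·(≡7), b=11^1·(≡6) mod 11; (7|11)=-1, (6|11)=-1; (−1)^{2·1·5}·(-1)^1·(-1)^2 = -1.
v=7: a=7^1·(≡5), b=7^2·(≡1) mod 7; (5|7)=-1, (1|7)=+1; (−1)^{1·2·3}·(-1)^2·(+1)^1 = +1.
v=2: v_2(a)=8, v_2(b)=15; units ≡ 1, 7 (mod 8); ε·ε+αω+βω = 0·1+8·0+15·0 ≡ 0  ⇒  (a,b)_2 = +1.
v=13: a=13^5·(≡2), b=13^3·(≡9) mod 13; (2|13)=-1, (9|13)=+1; (−1)^{5·3·6}·(-1)^3·(+1)^5 = -1.
v=17: a=17^5·(≡9), b=17^3·(≡5) mod 17; (9|17)=+1, (5|17)=-1; (−1)^{5·3·8}·(+1)^3·(-1)^5 = -1.
v=3: a=3^7·(≡2), b=3^6·(≡2) mod 3; (2|3)=-1, (2|3)=-1; (−1)^{7·6·1}·(-1)^6·(-1)^7 = -1.
v=29: a=29^-2·(≡6), b=29^-4·(≡2) mod 29; (6|29)=+1, (2|29)=-1; (−1)^{-2·-4·14}·(+1)^-4·(-1)^-2 = +1.
v=∞: 4641 > 0 and 4862 > 0  ⇒  (a,b)_∞ = +1.
v=5: a=5^-4·(≡4), b=5^-4·(≡3) mod 5; (4|5)=+1, (3|5)=-1; (−1)^{-4·-4·2}·(+1)^-4·(-1)^-4 = +1.
v=19: a=19^2·(≡5), b=19^2·(≡11) mod 19; (5|19)=+1, (11|19)=+1; (−1)^{2·2·9}·(+1)^2·(+1)^2 = +1.
(4641, 4862 / ℚ) ramifies at {3, 11, 13, 17}: a division algebra.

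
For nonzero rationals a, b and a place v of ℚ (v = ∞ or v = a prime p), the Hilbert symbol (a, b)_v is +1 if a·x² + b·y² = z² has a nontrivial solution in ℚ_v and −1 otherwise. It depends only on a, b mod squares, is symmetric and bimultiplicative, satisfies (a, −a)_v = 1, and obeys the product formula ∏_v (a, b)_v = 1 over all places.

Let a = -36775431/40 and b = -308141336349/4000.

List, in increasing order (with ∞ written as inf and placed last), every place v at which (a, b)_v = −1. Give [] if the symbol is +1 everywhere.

[2, 3, 19, inf]

Mod squares: a ≡ -2310, b ≡ -43890. Check v ∈ {∞, 2, 3, 5, 7, 11, 19}.
v=19: a=19^2·(≡13), b=19^3·(≡18) mod 19; (13|19)=-1, (18|19)=-1; (−1)^{2·3·9}·(-1)^3·(-1)^2 = -1.
v=∞: -2310 < 0 and -43890 < 0  ⇒  (a,b)_∞ = -1.
v=11: a=11^1·(≡6), b=11^1·(≡4) mod 11; (6|11)=-1, (4|11)=+1; (−1)^{1·1·5}·(-1)^1·(+1)^1 = +1.
v=7: a=7^3·(≡6), b=7^5·(≡2) mod 7; (6|7)=-1, (2|7)=+1; (−1)^{3·5·3}·(-1)^5·(+1)^3 = +1.
v=2: v_2(a)=-3, v_2(b)=-5; units ≡ 5, 7 (mod 8); ε·ε+αω+βω = 0·1+-3·0+-5·1 ≡ 1  ⇒  (a,b)_2 = -1.
v=5: a=5^-1·(≡3), b=5^-3·(≡3) mod 5; (3|5)=-1, (3|5)=-1; (−1)^{-1·-3·2}·(-1)^-3·(-1)^-1 = +1.
v=3: a=3^3·(≡1), b=3^5·(≡1) mod 3; (1|3)=+1, (1|3)=+1; (−1)^{3·5·1}·(+1)^5·(+1)^3 = -1.
Ram(-2310, -43890) = {2, 3, 19, ∞}; no ℚ_2-point on the conic.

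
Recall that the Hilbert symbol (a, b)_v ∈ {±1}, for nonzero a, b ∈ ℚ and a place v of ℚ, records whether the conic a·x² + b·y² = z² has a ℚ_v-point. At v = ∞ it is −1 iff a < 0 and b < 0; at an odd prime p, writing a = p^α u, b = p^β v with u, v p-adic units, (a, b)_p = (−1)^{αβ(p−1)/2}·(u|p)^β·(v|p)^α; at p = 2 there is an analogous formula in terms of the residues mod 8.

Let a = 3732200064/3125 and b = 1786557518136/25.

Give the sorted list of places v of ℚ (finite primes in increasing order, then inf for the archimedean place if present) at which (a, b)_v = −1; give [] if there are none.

Mod squares: a ≡ 399970, b ≡ 94. Check v ∈ {∞, 2, 3, 5, 23, 37, 47}.
v=∞: 399970 > 0 and 94 > 0  ⇒  (a,b)_∞ = +1.
v=47: a=47^1·(≡18), b=47^1·(≡36) mod 47; (18|47)=+1, (36|47)=+1; (−1)^{1·1·23}·(+1)^1·(+1)^1 = -1.
v=3: a=3^6·(≡1), b=3^8·(≡1) mod 3; (1|3)=+1, (1|3)=+1; (−1)^{6·8·1}·(+1)^8·(+1)^6 = +1.
v=37: a=37^1·(≡23), b=37^2·(≡8) mod 37; (23|37)=-1, (8|37)=-1; (−1)^{1·2·18}·(-1)^2·(-1)^1 = -1.
v=5: a=5^-5·(≡4), b=5^-2·(≡1) mod 5; (4|5)=+1, (1|5)=+1; (−1)^{-5·-2·2}·(+1)^-2·(+1)^-5 = +1.
v=23: a=23^1·(≡3), b=23^2·(≡12) mod 23; (3|23)=+1, (12|23)=+1; (−1)^{1·2·11}·(+1)^2·(+1)^1 = +1.
v=2: v_2(a)=7, v_2(b)=3; units ≡ 1, 7 (mod 8); ε·ε+αω+βω = 0·1+7·0+3·0 ≡ 0  ⇒  (a,b)_2 = +1.
(399970, 94 / ℚ) ramifies at {37, 47}: a division algebra.

[37, 47]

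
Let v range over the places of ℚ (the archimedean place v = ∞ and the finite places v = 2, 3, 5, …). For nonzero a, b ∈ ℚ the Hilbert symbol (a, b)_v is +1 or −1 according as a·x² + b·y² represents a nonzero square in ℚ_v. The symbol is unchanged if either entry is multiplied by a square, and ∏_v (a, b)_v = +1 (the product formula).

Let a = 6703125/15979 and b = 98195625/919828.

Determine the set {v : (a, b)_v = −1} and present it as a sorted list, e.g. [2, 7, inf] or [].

(a, b) ≡ (8151, 429) mod (ℚ^×)²; places V = {2, 3, 5, 7, 11, 13, 19, 23, 29, ∞}.
(a,b)_5: α=6, u≡1; β=4, v≡1 (mod 5); (1|5)=+1, (1|5)=+1; sign (−1)^0·+1^4·+1^6 = +1.
(a,b)_11: α=1, u≡9; β=1, v≡7 (mod 11); (9|11)=+1, (7|11)=-1; sign (−1)^1·+1^1·-1^1 = +1.
(a,b)_19: α=-1, u≡4; β=-2, v≡17 (mod 19); (4|19)=+1, (17|19)=+1; sign (−1)^0·+1^-2·+1^-1 = +1.
(a,b)_23: α=0, u≡3; β=2, v≡7 (mod 23); (3|23)=+1, (7|23)=-1; sign (−1)^0·+1^2·-1^0 = +1.
(a,b)_29: α=-2, u≡8; β=0, v≡5 (mod 29); (8|29)=-1, (5|29)=+1; sign (−1)^0·-1^0·+1^-2 = +1.
(a,b)_13: α=1, u≡3; β=-1, v≡6 (mod 13); (3|13)=+1, (6|13)=-1; sign (−1)^0·+1^-1·-1^1 = -1.
(a,b)_3: α=1, u≡2; β=3, v≡2 (mod 3); (2|3)=-1, (2|3)=-1; sign (−1)^1·-1^3·-1^1 = -1.
(a,b)_∞: sgn(8151)=+, sgn(429)=+, so +1.
(a,b)_2: α=0, β=-2; u≡7, v≡5 (mod 8); ε(u)ε(v)=1·0, αω(v)=0·1, βω(u)=-2·0; sum ≡ 0  ⇒  +1.
(a,b)_7: α=0, u≡6; β=-2, v≡2 (mod 7); (6|7)=-1, (2|7)=+1; sign (−1)^0·-1^-2·+1^0 = +1.
Ram(8151, 429) = {3, 13}; no ℚ_3-point on the conic.

[3, 13]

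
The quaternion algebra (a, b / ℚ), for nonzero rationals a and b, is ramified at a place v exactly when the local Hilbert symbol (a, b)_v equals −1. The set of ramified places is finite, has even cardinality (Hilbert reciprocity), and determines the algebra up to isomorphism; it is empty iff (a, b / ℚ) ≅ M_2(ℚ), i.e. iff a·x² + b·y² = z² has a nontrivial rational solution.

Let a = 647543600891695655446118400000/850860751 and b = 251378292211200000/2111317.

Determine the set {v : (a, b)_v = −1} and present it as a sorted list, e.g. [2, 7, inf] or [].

(a, b) ≡ (19065, 488215) mod (ℚ^×)²; places V = {2, 3, 5, 7, 11, 13, 29, 31, 37, 41, ∞}.
(a,b)_41: α=3, u≡6; β=0, v≡30 (mod 41); (6|41)=-1, (30|41)=-1; sign (−1)^0·-1^0·-1^3 = -1.
(a,b)_∞: sgn(19065)=+, sgn(488215)=+, so +1.
(a,b)_11: α=0, u≡6; β=2, v≡7 (mod 11); (6|11)=-1, (7|11)=-1; sign (−1)^0·-1^2·-1^0 = +1.
(a,b)_3: α=3, u≡1; β=2, v≡1 (mod 3); (1|3)=+1, (1|3)=+1; sign (−1)^0·+1^2·+1^3 = +1.
(a,b)_5: α=5, u≡3; β=5, v≡2 (mod 5); (3|5)=-1, (2|5)=-1; sign (−1)^0·-1^5·-1^5 = +1.
(a,b)_31: α=-3, u≡29; β=-2, v≡17 (mod 31); (29|31)=-1, (17|31)=-1; sign (−1)^0·-1^-2·-1^-3 = -1.
(a,b)_7: α=8, u≡2; β=5, v≡2 (mod 7); (2|7)=+1, (2|7)=+1; sign (−1)^0·+1^5·+1^8 = +1.
(a,b)_2: α=24, β=12; u≡1, v≡7 (mod 8); ε(u)ε(v)=0·1, αω(v)=24·0, βω(u)=12·0; sum ≡ 0  ⇒  +1.
(a,b)_29: α=2, u≡2; β=1, v≡17 (mod 29); (2|29)=-1, (17|29)=-1; sign (−1)^0·-1^1·-1^2 = -1.
(a,b)_37: α=2, u≡36; β=1, v≡31 (mod 37); (36|37)=+1, (31|37)=-1; sign (−1)^0·+1^1·-1^2 = +1.
(a,b)_13: α=-4, u≡7; β=-3, v≡11 (mod 13); (7|13)=-1, (11|13)=-1; sign (−1)^0·-1^-3·-1^-4 = -1.
Ram(19065, 488215) = {13, 29, 31, 41}; no ℚ_13-point on the conic.

[13, 29, 31, 41]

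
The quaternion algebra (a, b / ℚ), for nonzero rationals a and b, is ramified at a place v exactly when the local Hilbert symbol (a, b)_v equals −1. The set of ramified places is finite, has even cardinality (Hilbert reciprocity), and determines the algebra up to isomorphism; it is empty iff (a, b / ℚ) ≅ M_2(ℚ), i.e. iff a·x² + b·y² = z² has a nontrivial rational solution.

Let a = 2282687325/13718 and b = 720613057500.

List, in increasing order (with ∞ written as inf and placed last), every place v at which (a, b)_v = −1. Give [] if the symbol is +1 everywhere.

(a, b) ≡ (44574, 7) mod (ℚ^×)²; places V = {2, 3, 5, 7, 17, 19, 23, 31, ∞}.
(a,b)_7: α=0, u≡6; β=1, v≡4 (mod 7); (6|7)=-1, (4|7)=+1; sign (−1)^0·-1^1·+1^0 = -1.
(a,b)_31: α=2, u≡24; β=2, v≡19 (mod 31); (24|31)=-1, (19|31)=+1; sign (−1)^0·-1^2·+1^2 = +1.
(a,b)_∞: sgn(44574)=+, sgn(7)=+, so +1.
(a,b)_5: α=2, u≡1; β=4, v≡2 (mod 5); (1|5)=+1, (2|5)=-1; sign (−1)^0·+1^4·-1^2 = +1.
(a,b)_17: α=1, u≡16; β=0, v≡6 (mod 17); (16|17)=+1, (6|17)=-1; sign (−1)^0·+1^0·-1^1 = -1.
(a,b)_2: α=-1, β=2; u≡7, v≡7 (mod 8); ε(u)ε(v)=1·1, αω(v)=-1·0, βω(u)=2·0; sum ≡ 1  ⇒  -1.
(a,b)_3: α=5, u≡2; β=4, v≡1 (mod 3); (2|3)=-1, (1|3)=+1; sign (−1)^0·-1^4·+1^5 = +1.
(a,b)_23: α=1, u≡9; β=2, v≡19 (mod 23); (9|23)=+1, (19|23)=-1; sign (−1)^0·+1^2·-1^1 = -1.
(a,b)_19: α=-3, u≡11; β=0, v≡6 (mod 19); (11|19)=+1, (6|19)=+1; sign (−1)^0·+1^0·+1^-3 = +1.
(44574, 7 / ℚ) ramifies at {2, 7, 17, 23}: a division algebra.

[2, 7, 17, 23]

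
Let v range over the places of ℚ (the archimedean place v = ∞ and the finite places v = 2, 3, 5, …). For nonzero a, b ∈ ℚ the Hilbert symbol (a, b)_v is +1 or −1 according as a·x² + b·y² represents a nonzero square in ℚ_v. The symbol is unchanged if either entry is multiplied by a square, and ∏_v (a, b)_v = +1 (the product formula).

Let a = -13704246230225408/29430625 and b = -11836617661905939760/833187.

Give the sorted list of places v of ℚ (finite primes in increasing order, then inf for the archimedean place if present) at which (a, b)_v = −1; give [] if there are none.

[2, 5, 13, inf]

(a, b) ≡ (-2, -2145) mod (ℚ^×)²; places V = {2, 3, 5, 7, 11, 13, 17, 23, 31, ∞}.
(a,b)_31: α=-2, u≡3; β=-2, v≡25 (mod 31); (3|31)=-1, (25|31)=+1; sign (−1)^0·-1^-2·+1^-2 = +1.
(a,b)_7: α=-2, u≡6; β=0, v≡2 (mod 7); (6|7)=-1, (2|7)=+1; sign (−1)^0·-1^0·+1^-2 = +1.
(a,b)_3: α=0, u≡1; β=-1, v≡2 (mod 3); (1|3)=+1, (2|3)=-1; sign (−1)^0·+1^-1·-1^0 = +1.
(a,b)_2: α=9, β=4; u≡7, v≡7 (mod 8); ε(u)ε(v)=1·1, αω(v)=9·0, βω(u)=4·0; sum ≡ 1  ⇒  -1.
(a,b)_13: α=4, u≡2; β=7, v≡9 (mod 13); (2|13)=-1, (9|13)=+1; sign (−1)^0·-1^7·+1^4 = -1.
(a,b)_5: α=-4, u≡3; β=1, v≡4 (mod 5); (3|5)=-1, (4|5)=+1; sign (−1)^0·-1^1·+1^-4 = -1.
(a,b)_∞: sgn(-2)=−, sgn(-2145)=−, so -1.
(a,b)_23: α=2, u≡7; β=0, v≡10 (mod 23); (7|23)=-1, (10|23)=-1; sign (−1)^0·-1^0·-1^2 = +1.
(a,b)_11: α=6, u≡9; β=9, v≡4 (mod 11); (9|11)=+1, (4|11)=+1; sign (−1)^0·+1^9·+1^6 = +1.
(a,b)_17: α=0, u≡9; β=-2, v≡12 (mod 17); (9|17)=+1, (12|17)=-1; sign (−1)^0·+1^-2·-1^0 = +1.
|Ram(-2, -2145)| = 4, even; anisotropic at {2, 5, 13, ∞}.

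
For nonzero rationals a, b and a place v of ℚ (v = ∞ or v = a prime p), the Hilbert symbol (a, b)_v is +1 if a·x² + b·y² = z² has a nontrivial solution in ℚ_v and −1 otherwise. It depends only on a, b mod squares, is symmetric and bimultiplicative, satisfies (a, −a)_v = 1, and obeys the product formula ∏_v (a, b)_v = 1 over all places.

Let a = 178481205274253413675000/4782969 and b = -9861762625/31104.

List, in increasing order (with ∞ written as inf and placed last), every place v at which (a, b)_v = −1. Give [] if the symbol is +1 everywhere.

(a, b) ≡ (11470, -10230) mod (ℚ^×)²; places V = {2, 3, 5, 11, 13, 31, 37, ∞}.
(a,b)_11: α=2, u≡8; β=1, v≡4 (mod 11); (8|11)=-1, (4|11)=+1; sign (−1)^0·-1^1·+1^2 = -1.
(a,b)_5: α=5, u≡4; β=3, v≡1 (mod 5); (4|5)=+1, (1|5)=+1; sign (−1)^0·+1^3·+1^5 = +1.
(a,b)_13: α=4, u≡9; β=2, v≡1 (mod 13); (9|13)=+1, (1|13)=+1; sign (−1)^0·+1^2·+1^4 = +1.
(a,b)_3: α=-14, u≡1; β=-5, v≡1 (mod 3); (1|3)=+1, (1|3)=+1; sign (−1)^0·+1^-5·+1^-14 = +1.
(a,b)_2: α=3, β=-7; u≡7, v≡5 (mod 8); ε(u)ε(v)=1·0, αω(v)=3·1, βω(u)=-7·0; sum ≡ 1  ⇒  -1.
(a,b)_31: α=3, u≡24; β=1, v≡23 (mod 31); (24|31)=-1, (23|31)=-1; sign (−1)^1·-1^1·-1^3 = -1.
(a,b)_∞: sgn(11470)=+, sgn(-10230)=−, so +1.
(a,b)_37: α=5, u≡24; β=2, v≡13 (mod 37); (24|37)=-1, (13|37)=-1; sign (−1)^0·-1^2·-1^5 = -1.
Ram(11470, -10230) = {2, 11, 31, 37}; no ℚ_2-point on the conic.

[2, 11, 31, 37]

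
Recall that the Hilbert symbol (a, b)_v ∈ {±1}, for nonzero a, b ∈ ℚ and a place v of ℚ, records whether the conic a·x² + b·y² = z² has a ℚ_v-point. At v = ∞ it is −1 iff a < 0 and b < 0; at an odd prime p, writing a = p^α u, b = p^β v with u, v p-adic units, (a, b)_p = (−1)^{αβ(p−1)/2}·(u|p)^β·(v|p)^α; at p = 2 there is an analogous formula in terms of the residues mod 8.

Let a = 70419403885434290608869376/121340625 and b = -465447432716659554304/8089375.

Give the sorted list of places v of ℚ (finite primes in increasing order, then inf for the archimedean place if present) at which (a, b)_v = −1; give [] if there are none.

Mod squares: a ≡ 105, b ≡ -2002. Check v ∈ {∞, 2, 3, 5, 7, 11, 13, 17, 23, 31, 43}.
v=23: a=23^6·(≡4), b=23^4·(≡17) mod 23; (4|23)=+1, (17|23)=-1; (−1)^{6·4·11}·(+1)^4·(-1)^6 = +1.
v=13: a=13^4·(≡10), b=13^3·(≡2) mod 13; (10|13)=+1, (2|13)=-1; (−1)^{4·3·6}·(+1)^3·(-1)^4 = +1.
v=2: v_2(a)=12, v_2(b)=11; units ≡ 1, 7 (mod 8); ε·ε+αω+βω = 0·1+12·0+11·0 ≡ 0  ⇒  (a,b)_2 = +1.
v=5: a=5^-5·(≡4), b=5^-4·(≡2) mod 5; (4|5)=+1, (2|5)=-1; (−1)^{-5·-4·2}·(+1)^-4·(-1)^-5 = -1.
v=11: a=11^4·(≡2), b=11^3·(≡9) mod 11; (2|11)=-1, (9|11)=+1; (−1)^{4·3·5}·(-1)^3·(+1)^4 = -1.
v=∞: 105 > 0 and -2002 < 0  ⇒  (a,b)_∞ = +1.
v=43: a=43^-2·(≡42), b=43^-2·(≡33) mod 43; (42|43)=-1, (33|43)=-1; (−1)^{-2·-2·21}·(-1)^-2·(-1)^-2 = +1.
v=31: a=31^2·(≡24), b=31^2·(≡23) mod 31; (24|31)=-1, (23|31)=-1; (−1)^{2·2·15}·(-1)^2·(-1)^2 = +1.
v=17: a=17^2·(≡11), b=17^2·(≡2) mod 17; (11|17)=-1, (2|17)=+1; (−1)^{2·2·8}·(-1)^2·(+1)^2 = +1.
v=3: a=3^-1·(≡2), b=3^0·(≡2) mod 3; (2|3)=-1, (2|3)=-1; (−1)^{-1·0·1}·(-1)^0·(-1)^-1 = -1.
v=7: a=7^-1·(≡1), b=7^-1·(≡2) mod 7; (1|7)=+1, (2|7)=+1; (−1)^{-1·-1·3}·(+1)^-1·(+1)^-1 = -1.
Ram(105, -2002) = {3, 5, 7, 11}; no ℚ_3-point on the conic.

[3, 5, 7, 11]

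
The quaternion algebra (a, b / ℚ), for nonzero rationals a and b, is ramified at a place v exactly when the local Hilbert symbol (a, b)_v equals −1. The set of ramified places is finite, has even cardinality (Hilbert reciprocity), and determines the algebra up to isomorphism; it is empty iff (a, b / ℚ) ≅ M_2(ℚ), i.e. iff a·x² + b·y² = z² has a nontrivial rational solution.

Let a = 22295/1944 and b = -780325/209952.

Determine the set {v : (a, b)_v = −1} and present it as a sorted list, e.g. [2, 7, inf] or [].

(a, b) ≡ (2730, -26) mod (ℚ^×)²; places V = {2, 3, 5, 7, 13, ∞}.
(a,b)_5: α=1, u≡1; β=2, v≡1 (mod 5); (1|5)=+1, (1|5)=+1; sign (−1)^0·+1^2·+1^1 = +1.
(a,b)_7: α=3, u≡6; β=4, v≡4 (mod 7); (6|7)=-1, (4|7)=+1; sign (−1)^0·-1^4·+1^3 = +1.
(a,b)_3: α=-5, u≡1; β=-8, v≡1 (mod 3); (1|3)=+1, (1|3)=+1; sign (−1)^0·+1^-8·+1^-5 = +1.
(a,b)_2: α=-3, β=-5; u≡5, v≡3 (mod 8); ε(u)ε(v)=0·1, αω(v)=-3·1, βω(u)=-5·1; sum ≡ 0  ⇒  +1.
(a,b)_13: α=1, u≡11; β=1, v≡11 (mod 13); (11|13)=-1, (11|13)=-1; sign (−1)^0·-1^1·-1^1 = +1.
(a,b)_∞: sgn(2730)=+, sgn(-26)=−, so +1.
Every local symbol is +1, so the conic 2730·x² + -26·y² = z² has ℚ_v-points for all v and hence a ℚ-point; (a, b / ℚ) ≅ M_2(ℚ).

[]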